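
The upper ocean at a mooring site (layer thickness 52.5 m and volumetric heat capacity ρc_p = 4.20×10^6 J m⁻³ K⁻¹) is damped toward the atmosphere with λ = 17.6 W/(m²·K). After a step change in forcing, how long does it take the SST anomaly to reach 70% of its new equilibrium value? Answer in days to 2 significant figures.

170 days

Areal heat capacity C = ρc_p × D = 4.20×10^6 × 52.5 = 2.20×10^8 J m⁻² K⁻¹.
τ = C / λ = 2.20×10^8 / 17.6 = 1.25×10^7 s.
Fraction reached: 1 − e^(−t/τ) = 0.70 ⇒ t = −τ ln(1 − 0.70) = τ × 1.20.
t = 1.51×10^7 s = 175 days.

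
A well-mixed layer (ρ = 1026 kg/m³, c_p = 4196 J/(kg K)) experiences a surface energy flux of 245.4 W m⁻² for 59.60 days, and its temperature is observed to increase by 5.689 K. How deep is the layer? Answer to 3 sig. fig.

Heat input Q = F Δt = 245.4 × 5.15×10^6 s = 1.26×10^9 J/m².
Required areal heat capacity C = Q / ΔT = 2.22×10^8 J/(m²·K).
Depth D = C / (ρ c_p) = 2.22×10^8 / (1026 × 4196) = 51.6 m.

51.6 m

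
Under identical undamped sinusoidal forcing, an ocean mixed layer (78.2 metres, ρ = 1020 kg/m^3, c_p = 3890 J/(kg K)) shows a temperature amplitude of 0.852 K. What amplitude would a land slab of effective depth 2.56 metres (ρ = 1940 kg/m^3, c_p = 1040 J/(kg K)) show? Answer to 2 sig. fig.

C_ocean = 3.10×10^8 J/(m²·K); C_land = 5.17×10^6 J/(m²·K).
A ∝ 1/C ⇒ A_land = A_ocean × C_ocean/C_land = 0.852 × 60.1 = 51.2 K.

51 K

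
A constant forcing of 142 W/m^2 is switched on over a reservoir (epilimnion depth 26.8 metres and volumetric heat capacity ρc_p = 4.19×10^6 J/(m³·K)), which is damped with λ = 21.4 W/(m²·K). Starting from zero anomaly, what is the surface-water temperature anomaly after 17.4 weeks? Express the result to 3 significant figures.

5.74 K

Areal heat capacity C = ρc_p × D = 4.19×10^6 × 26.8 = 1.12×10^8 J m⁻² K⁻¹.
τ = C / λ = 1.12×10^8 / 21.4 = 5.25×10^6 s.
Equilibrium anomaly ΔT_eq = F / λ = 142 / 21.4 = 6.64 K.
t = 17.4 weeks = 1.05×10^7 s, so t/τ = 2.01.
ΔT(t) = ΔT_eq (1 − e^(−t/τ)) = 6.64 × (1 − e^−2.01) = 5.74 K.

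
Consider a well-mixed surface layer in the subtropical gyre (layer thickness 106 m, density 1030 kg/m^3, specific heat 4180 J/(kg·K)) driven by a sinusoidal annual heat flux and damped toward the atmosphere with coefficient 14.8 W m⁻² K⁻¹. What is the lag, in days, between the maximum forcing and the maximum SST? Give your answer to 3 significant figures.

81.9 days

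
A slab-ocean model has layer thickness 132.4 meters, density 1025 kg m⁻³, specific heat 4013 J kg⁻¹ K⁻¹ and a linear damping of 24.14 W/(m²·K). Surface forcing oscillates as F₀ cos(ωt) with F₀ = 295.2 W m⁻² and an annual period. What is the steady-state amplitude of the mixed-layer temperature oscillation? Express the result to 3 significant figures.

Areal heat capacity C = ρ c_p D = 1025 × 4013 × 132.4 = 5.45×10^8 J/(m^2 K).
Angular frequency ω = 2π / T = 2π / 3.15×10^7 s = 1.99×10^-7 s⁻¹.
√((Cω)² + λ²) = √((109)² + 24.14²) = 111 W/(m²·K).
Amplitude A = F₀ / √((Cω)²+λ²) = 295.2 / 111 = 2.66 K.

2.66 K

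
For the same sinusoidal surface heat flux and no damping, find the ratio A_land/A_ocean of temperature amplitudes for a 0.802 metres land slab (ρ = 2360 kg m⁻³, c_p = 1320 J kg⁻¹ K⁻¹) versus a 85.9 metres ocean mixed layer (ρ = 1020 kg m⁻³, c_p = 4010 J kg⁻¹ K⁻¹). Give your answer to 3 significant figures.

141

C_ocean = 1020 × 4010 × 85.9 = 3.51×10^8 J/(m²·K).
C_land = 2360 × 1320 × 0.802 = 2.50×10^6 J/(m²·K).
Undamped amplitude ∝ 1/C, so A_land/A_ocean = C_ocean/C_land = 141.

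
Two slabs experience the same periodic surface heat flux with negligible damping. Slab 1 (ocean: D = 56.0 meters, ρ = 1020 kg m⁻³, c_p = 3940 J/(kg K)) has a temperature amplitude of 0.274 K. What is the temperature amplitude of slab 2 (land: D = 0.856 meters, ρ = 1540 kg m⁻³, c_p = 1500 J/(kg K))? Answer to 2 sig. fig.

31 K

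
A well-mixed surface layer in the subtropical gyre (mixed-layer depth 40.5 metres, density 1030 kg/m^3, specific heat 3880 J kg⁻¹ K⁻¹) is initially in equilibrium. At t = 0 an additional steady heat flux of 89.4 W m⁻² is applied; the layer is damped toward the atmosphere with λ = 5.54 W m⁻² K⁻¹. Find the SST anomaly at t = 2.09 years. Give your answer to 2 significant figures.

Areal heat capacity C = ρ c_p D = 1030 × 3880 × 40.5 = 1.62×10^8 J m⁻² K⁻¹.
τ = C / λ = 1.62×10^8 / 5.54 = 2.92×10^7 s.
Equilibrium anomaly ΔT_eq = F / λ = 89.4 / 5.54 = 16.1 K.
t = 2.09 years = 6.60×10^7 s, so t/τ = 2.26.
ΔT(t) = ΔT_eq (1 − e^(−t/τ)) = 16.1 × (1 − e^−2.26) = 14.4 K.

14 K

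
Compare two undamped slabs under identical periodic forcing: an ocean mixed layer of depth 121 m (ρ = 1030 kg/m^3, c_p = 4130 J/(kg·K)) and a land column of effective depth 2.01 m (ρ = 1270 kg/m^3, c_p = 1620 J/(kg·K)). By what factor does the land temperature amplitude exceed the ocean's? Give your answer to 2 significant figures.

C_ocean = 1030 × 4130 × 121 = 5.15×10^8 J/(m²·K).
C_land = 1270 × 1620 × 2.01 = 4.14×10^6 J/(m²·K).
Undamped amplitude ∝ 1/C, so A_land/A_ocean = C_ocean/C_land = 124.

120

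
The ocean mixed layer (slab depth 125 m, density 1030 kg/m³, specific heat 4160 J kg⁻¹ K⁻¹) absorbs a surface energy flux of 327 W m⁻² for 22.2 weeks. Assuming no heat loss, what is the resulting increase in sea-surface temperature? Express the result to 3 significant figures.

8.20 K

Areal heat capacity C = ρ c_p D = 1030 × 4160 × 125 = 5.36×10^8 J/(m²·K).
Net heat input Q = F Δt = 327 × (22.2 weeks × 6.048×10^5 s/week) = 4.39×10^9 J/m².
ΔT = Q / C = 4.39×10^9 / 5.36×10^8 = 8.20 K.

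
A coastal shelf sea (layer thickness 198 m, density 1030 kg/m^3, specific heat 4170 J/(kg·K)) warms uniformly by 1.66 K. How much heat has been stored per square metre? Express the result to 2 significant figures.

1.4×10^9

Areal heat capacity C = ρ c_p D = 1030 × 4170 × 198 = 8.50×10^8 J/(m^2 K).
ΔQ = C ΔT = 8.50×10^8 × 1.66 = 1.41×10^9 J/m².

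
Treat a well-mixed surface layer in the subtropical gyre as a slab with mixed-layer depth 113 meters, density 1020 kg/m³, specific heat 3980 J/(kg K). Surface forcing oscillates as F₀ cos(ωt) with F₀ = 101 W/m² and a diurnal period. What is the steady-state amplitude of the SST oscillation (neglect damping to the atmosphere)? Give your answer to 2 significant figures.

Areal heat capacity C = ρ c_p D = 1020 × 3980 × 113 = 4.59×10^8 J/(m²·K).
Angular frequency ω = 2π / T = 2π / 86400 s = 7.27×10^-5 s⁻¹.
Cω = 4.59×10^8 × 7.27×10^-5 = 33400 W/(m²·K).
Amplitude A = F₀ / (Cω) = 101 / 33400 = 0.00303 K.

0.0030 K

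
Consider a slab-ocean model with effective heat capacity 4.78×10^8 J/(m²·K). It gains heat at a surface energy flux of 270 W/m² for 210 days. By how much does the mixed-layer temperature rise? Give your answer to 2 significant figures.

Areal heat capacity C = 4.78×10^8 J/(m²·K) (given).
Net heat input Q = F Δt = 270 × (210 days × 86400 s/day) = 4.90×10^9 J/m².
ΔT = Q / C = 4.90×10^9 / 4.78×10^8 = 10.2 K.

10 K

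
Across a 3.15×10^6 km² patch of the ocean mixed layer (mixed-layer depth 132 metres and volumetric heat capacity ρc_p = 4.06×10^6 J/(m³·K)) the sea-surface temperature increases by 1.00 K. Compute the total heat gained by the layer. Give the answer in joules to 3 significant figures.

1.69×10^21 J

Areal heat capacity C = ρc_p × D = 4.06×10^6 × 132 = 5.36×10^8 J/(m²·K).
Heat per unit area: q = C ΔT = 5.36×10^8 × 1.00 = 5.36×10^8 J/m².
Total heat: Q = q × A = 5.36×10^8 × (3.15×10^6 × 10⁶ m²) = 1.69×10^21 J.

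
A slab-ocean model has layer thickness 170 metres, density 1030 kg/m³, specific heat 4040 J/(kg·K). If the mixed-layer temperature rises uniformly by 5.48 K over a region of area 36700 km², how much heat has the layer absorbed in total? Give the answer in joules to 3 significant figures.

Areal heat capacity C = ρ c_p D = 1030 × 4040 × 170 = 7.07×10^8 J/(m²·K).
Heat per unit area: q = C ΔT = 7.07×10^8 × 5.48 = 3.88×10^9 J/m².
Total heat: Q = q × A = 3.88×10^9 × (36700 × 10⁶ m²) = 1.42×10^20 J.

1.42×10^20 J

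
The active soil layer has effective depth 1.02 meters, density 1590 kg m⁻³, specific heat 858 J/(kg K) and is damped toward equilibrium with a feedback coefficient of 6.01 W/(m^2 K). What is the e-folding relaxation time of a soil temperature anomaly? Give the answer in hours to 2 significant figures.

64 hours

Areal heat capacity C = ρ c_p D = 1590 × 858 × 1.02 = 1.39×10^6 J/(m²·K).
Relaxation time τ = C / λ = 1.39×10^6 / 6.01 = 2.32×10^5 s.
In hours: 2.32×10^5 s / (3600 s/hour) = 64.3 hours.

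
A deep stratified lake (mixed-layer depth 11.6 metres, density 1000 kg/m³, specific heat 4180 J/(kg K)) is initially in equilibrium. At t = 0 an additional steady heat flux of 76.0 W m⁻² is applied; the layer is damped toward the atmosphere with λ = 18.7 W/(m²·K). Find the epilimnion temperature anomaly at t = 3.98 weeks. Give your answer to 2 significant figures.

Areal heat capacity C = ρ c_p D = 1000 × 4180 × 11.6 = 4.85×10^7 J m⁻² K⁻¹.
τ = C / λ = 4.85×10^7 / 18.7 = 2.59×10^6 s.
Equilibrium anomaly ΔT_eq = F / λ = 76.0 / 18.7 = 4.06 K.
t = 3.98 weeks = 2.41×10^6 s, so t/τ = 0.928.
ΔT(t) = ΔT_eq (1 − e^(−t/τ)) = 4.06 × (1 − e^−0.928) = 2.46 K.

2.5 K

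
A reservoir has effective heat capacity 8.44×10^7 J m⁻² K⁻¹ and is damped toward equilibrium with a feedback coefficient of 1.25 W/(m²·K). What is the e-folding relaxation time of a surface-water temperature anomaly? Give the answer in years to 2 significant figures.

Areal heat capacity C = 8.44×10^7 J m⁻² K⁻¹ (given).
Relaxation time τ = C / λ = 8.44×10^7 / 1.25 = 6.75×10^7 s.
In years: 6.75×10^7 s / (3.156×10^7 s/year) = 2.14 years.

2.1 years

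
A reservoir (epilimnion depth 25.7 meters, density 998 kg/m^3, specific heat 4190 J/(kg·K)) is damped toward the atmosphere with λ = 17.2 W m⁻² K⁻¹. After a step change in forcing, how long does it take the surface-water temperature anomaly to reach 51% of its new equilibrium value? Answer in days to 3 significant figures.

Areal heat capacity C = ρ c_p D = 998 × 4190 × 25.7 = 1.07×10^8 J/(m^2 K).
τ = C / λ = 1.07×10^8 / 17.2 = 6.25×10^6 s.
Fraction reached: 1 − e^(−t/τ) = 0.51 ⇒ t = −τ ln(1 − 0.51) = τ × 0.713.
t = 4.46×10^6 s = 51.6 days.

51.6 days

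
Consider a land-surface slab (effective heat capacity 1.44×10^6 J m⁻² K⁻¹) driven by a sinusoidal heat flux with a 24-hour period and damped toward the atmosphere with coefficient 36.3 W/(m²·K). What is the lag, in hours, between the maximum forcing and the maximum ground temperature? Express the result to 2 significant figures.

Areal heat capacity C = 1.44×10^6 J m⁻² K⁻¹ (given).
ω = 2π / 86400 s = 7.27×10^-5 s⁻¹.
Phase lag φ = arctan(Cω/λ) = arctan(105/36.3) = 1.24 rad.
Time lag = φ / ω = 1.24 / 7.27×10^-5 = 17000 s = 4.73 hours.

4.7 hours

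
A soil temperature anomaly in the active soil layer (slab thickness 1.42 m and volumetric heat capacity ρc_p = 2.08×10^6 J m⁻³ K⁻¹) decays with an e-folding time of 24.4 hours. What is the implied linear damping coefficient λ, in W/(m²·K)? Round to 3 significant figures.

33.6

Areal heat capacity C = ρc_p × D = 2.08×10^6 × 1.42 = 2.95×10^6 J/(m²·K).
τ = 24.4 hours = 87800 s.
λ = C / τ = 2.95×10^6 / 87800 = 33.6 W/(m²·K).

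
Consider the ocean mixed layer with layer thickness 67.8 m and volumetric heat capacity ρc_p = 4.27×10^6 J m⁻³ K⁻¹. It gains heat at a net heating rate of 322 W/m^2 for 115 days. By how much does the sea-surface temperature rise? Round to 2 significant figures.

11 K

Areal heat capacity C = ρc_p × D = 4.27×10^6 × 67.8 = 2.90×10^8 J/(m^2 K).
Net heat input Q = F Δt = 322 × (115 days × 86400 s/day) = 3.20×10^9 J/m².
ΔT = Q / C = 3.20×10^9 / 2.90×10^8 = 11.1 K.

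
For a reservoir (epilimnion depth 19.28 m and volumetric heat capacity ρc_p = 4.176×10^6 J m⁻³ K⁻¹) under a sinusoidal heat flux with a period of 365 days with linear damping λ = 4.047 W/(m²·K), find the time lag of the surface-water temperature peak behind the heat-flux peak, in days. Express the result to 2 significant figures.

77 days

Areal heat capacity C = ρc_p × D = 4.176×10^6 × 19.28 = 8.05×10^7 J/(m²·K).
ω = 2π / 3.15×10^7 s = 1.99×10^-7 s⁻¹.
Phase lag φ = arctan(Cω/λ) = arctan(16.0/4.047) = 1.32 rad.
Time lag = φ / ω = 1.32 / 1.99×10^-7 = 6.64×10^6 s = 76.9 days.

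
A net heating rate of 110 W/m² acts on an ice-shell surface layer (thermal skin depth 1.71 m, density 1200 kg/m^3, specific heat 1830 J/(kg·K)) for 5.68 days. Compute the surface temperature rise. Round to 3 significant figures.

14.4 K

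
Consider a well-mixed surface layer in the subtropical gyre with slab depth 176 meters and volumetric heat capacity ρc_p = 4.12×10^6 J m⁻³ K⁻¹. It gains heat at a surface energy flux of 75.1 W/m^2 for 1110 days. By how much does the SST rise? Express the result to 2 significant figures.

9.9 K

Areal heat capacity C = ρc_p × D = 4.12×10^6 × 176 = 7.25×10^8 J/(m^2 K).
Net heat input Q = F Δt = 75.1 × (1110 days × 86400 s/day) = 7.20×10^9 J/m².
ΔT = Q / C = 7.20×10^9 / 7.25×10^8 = 9.93 K.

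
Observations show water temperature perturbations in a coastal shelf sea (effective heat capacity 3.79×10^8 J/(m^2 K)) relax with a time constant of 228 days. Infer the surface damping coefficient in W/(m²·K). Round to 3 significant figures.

19.2

Areal heat capacity C = 3.79×10^8 J/(m^2 K) (given).
τ = 228 days = 1.97×10^7 s.
λ = C / τ = 3.79×10^8 / 1.97×10^7 = 19.2 W/(m²·K).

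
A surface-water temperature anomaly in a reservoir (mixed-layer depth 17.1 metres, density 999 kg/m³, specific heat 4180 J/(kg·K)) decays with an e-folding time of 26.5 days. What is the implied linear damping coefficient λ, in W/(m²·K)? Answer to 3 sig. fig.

Areal heat capacity C = ρ c_p D = 999 × 4180 × 17.1 = 7.14×10^7 J/(m²·K).
τ = 26.5 days = 2.29×10^6 s.
λ = C / τ = 7.14×10^7 / 2.29×10^6 = 31.2 W/(m²·K).

31.2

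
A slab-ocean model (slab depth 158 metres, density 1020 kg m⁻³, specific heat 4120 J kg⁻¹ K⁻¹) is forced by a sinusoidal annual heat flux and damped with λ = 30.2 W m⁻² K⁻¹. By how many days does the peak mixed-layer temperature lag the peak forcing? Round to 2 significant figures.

Areal heat capacity C = ρ c_p D = 1020 × 4120 × 158 = 6.64×10^8 J/(m^2 K).
ω = 2π / 3.15×10^7 s = 1.99×10^-7 s⁻¹.
Phase lag φ = arctan(Cω/λ) = arctan(132/30.2) = 1.35 rad.
Time lag = φ / ω = 1.35 / 1.99×10^-7 = 6.76×10^6 s = 78.2 days.

78 days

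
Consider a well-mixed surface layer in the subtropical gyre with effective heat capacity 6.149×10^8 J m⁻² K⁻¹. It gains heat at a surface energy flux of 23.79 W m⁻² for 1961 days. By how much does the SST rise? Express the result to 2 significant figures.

Areal heat capacity C = 6.149×10^8 J m⁻² K⁻¹ (given).
Net heat input Q = F Δt = 23.79 × (1961 days × 86400 s/day) = 4.03×10^9 J/m².
ΔT = Q / C = 4.03×10^9 / 6.15×10^8 = 6.56 K.

6.6 K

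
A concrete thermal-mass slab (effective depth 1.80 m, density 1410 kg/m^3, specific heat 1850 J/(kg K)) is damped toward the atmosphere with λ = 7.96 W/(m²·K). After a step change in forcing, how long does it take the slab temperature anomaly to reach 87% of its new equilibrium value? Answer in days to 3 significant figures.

Areal heat capacity C = ρ c_p D = 1410 × 1850 × 1.80 = 4.70×10^6 J/(m^2 K).
τ = C / λ = 4.70×10^6 / 7.96 = 5.90×10^5 s.
Fraction reached: 1 − e^(−t/τ) = 0.87 ⇒ t = −τ ln(1 − 0.87) = τ × 2.04.
t = 1.20×10^6 s = 13.9 days.

13.9 days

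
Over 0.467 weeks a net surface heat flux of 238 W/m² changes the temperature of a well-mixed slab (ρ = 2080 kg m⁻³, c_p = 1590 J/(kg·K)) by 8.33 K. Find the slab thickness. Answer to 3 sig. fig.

2.44 m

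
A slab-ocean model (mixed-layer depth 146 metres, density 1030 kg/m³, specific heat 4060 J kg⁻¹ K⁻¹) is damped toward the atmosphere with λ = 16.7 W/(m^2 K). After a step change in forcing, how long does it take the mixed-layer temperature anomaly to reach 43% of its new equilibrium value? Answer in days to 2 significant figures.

Areal heat capacity C = ρ c_p D = 1030 × 4060 × 146 = 6.11×10^8 J/(m^2 K).
τ = C / λ = 6.11×10^8 / 16.7 = 3.66×10^7 s.
Fraction reached: 1 − e^(−t/τ) = 0.43 ⇒ t = −τ ln(1 − 0.43) = τ × 0.562.
t = 2.06×10^7 s = 238 days.

240 days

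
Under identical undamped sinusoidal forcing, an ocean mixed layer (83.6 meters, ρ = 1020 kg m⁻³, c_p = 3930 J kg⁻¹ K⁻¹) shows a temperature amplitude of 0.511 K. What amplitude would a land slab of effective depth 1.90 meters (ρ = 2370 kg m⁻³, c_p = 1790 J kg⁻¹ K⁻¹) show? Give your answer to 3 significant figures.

C_ocean = 3.35×10^8 J/(m²·K); C_land = 8.06×10^6 J/(m²·K).
A ∝ 1/C ⇒ A_land = A_ocean × C_ocean/C_land = 0.511 × 41.6 = 21.2 K.

21.2 K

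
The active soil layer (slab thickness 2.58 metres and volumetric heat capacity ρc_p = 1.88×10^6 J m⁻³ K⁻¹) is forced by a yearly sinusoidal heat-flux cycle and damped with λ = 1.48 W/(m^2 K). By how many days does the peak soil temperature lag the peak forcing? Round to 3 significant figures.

33.6 days

Areal heat capacity C = ρc_p × D = 1.88×10^6 × 2.58 = 4.85×10^6 J/(m^2 K).
ω = 2π / 3.15×10^7 s = 1.99×10^-7 s⁻¹.
Phase lag φ = arctan(Cω/λ) = arctan(0.966/1.48) = 0.578 rad.
Time lag = φ / ω = 0.578 / 1.99×10^-7 = 2.90×10^6 s = 33.6 days.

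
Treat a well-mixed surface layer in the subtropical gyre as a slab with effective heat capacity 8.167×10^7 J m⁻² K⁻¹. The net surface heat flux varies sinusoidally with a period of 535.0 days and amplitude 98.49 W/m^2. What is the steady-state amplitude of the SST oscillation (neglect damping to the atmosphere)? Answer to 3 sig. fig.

8.87 K

Areal heat capacity C = 8.167×10^7 J m⁻² K⁻¹ (given).
Angular frequency ω = 2π / T = 2π / 4.62×10^7 s = 1.36×10^-7 s⁻¹.
Cω = 8.17×10^7 × 1.36×10^-7 = 11.1 W/(m²·K).
Amplitude A = F₀ / (Cω) = 98.49 / 11.1 = 8.87 K.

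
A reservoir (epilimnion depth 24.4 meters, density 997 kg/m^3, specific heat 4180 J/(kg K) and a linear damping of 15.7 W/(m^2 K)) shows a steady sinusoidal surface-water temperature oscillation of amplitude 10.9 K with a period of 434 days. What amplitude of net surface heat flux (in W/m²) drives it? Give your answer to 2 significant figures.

Areal heat capacity C = ρ c_p D = 997 × 4180 × 24.4 = 1.02×10^8 J m⁻² K⁻¹.
ω = 2π / 3.75×10^7 s = 1.68×10^-7 s⁻¹.
√((Cω)² + λ²) = √((17.0)² + 15.7²) = 23.2 W/(m²·K).
F₀ = A × √((Cω)²+λ²) = 10.9 × 23.2 = 253 W/m².

250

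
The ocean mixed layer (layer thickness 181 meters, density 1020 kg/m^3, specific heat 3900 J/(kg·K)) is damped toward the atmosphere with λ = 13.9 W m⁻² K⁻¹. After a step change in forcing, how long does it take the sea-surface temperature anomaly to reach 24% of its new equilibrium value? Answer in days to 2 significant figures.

160 days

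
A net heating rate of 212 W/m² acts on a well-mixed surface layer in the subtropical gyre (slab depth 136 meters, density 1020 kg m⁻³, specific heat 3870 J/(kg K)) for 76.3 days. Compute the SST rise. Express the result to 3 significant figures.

2.60 K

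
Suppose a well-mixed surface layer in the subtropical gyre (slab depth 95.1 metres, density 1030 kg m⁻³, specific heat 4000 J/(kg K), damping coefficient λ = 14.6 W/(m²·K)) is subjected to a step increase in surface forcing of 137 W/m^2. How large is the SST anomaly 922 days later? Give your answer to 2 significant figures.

Areal heat capacity C = ρ c_p D = 1030 × 4000 × 95.1 = 3.92×10^8 J m⁻² K⁻¹.
τ = C / λ = 3.92×10^8 / 14.6 = 2.68×10^7 s.
Equilibrium anomaly ΔT_eq = F / λ = 137 / 14.6 = 9.38 K.
t = 922 days = 7.97×10^7 s, so t/τ = 2.97.
ΔT(t) = ΔT_eq (1 − e^(−t/τ)) = 9.38 × (1 − e^−2.97) = 8.90 K.

8.9 K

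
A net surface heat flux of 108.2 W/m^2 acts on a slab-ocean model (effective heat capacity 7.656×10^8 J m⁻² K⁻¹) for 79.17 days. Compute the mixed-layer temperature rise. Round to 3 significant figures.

Areal heat capacity C = 7.656×10^8 J m⁻² K⁻¹ (given).
Net heat input Q = F Δt = 108.2 × (79.17 days × 86400 s/day) = 7.40×10^8 J/m².
ΔT = Q / C = 7.40×10^8 / 7.66×10^8 = 0.967 K.

0.967 K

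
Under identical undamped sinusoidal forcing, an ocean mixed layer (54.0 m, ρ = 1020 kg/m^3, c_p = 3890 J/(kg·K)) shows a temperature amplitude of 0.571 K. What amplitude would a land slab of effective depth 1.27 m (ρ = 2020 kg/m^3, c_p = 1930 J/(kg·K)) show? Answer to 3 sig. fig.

24.7 K

C_ocean = 2.14×10^8 J/(m²·K); C_land = 4.95×10^6 J/(m²·K).
A ∝ 1/C ⇒ A_land = A_ocean × C_ocean/C_land = 0.571 × 43.3 = 24.7 K.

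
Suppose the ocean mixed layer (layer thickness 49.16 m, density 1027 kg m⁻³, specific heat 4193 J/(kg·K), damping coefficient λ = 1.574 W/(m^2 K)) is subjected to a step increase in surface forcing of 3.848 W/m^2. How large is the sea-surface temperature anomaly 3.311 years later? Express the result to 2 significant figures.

Areal heat capacity C = ρ c_p D = 1027 × 4193 × 49.16 = 2.12×10^8 J/(m^2 K).
τ = C / λ = 2.12×10^8 / 1.574 = 1.34×10^8 s.
Equilibrium anomaly ΔT_eq = F / λ = 3.848 / 1.574 = 2.44 K.
t = 3.311 years = 1.04×10^8 s, so t/τ = 0.777.
ΔT(t) = ΔT_eq (1 − e^(−t/τ)) = 2.44 × (1 − e^−0.777) = 1.32 K.

1.3 K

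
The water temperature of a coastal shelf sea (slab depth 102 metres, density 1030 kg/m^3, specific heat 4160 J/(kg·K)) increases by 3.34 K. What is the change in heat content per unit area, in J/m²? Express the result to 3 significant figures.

Areal heat capacity C = ρ c_p D = 1030 × 4160 × 102 = 4.37×10^8 J/(m^2 K).
ΔQ = C ΔT = 4.37×10^8 × 3.34 = 1.46×10^9 J/m².

1.46×10^9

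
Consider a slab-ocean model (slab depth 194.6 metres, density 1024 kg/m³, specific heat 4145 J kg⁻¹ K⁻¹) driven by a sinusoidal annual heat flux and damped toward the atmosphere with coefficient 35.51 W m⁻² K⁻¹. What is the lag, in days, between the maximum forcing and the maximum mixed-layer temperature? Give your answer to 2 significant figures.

79 days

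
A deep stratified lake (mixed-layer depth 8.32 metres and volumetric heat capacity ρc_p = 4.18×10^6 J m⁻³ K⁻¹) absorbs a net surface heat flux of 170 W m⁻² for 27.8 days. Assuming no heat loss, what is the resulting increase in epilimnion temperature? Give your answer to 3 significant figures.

11.7 K

Areal heat capacity C = ρc_p × D = 4.18×10^6 × 8.32 = 3.48×10^7 J m⁻² K⁻¹.
Net heat input Q = F Δt = 170 × (27.8 days × 86400 s/day) = 4.08×10^8 J/m².
ΔT = Q / C = 4.08×10^8 / 3.48×10^7 = 11.7 K.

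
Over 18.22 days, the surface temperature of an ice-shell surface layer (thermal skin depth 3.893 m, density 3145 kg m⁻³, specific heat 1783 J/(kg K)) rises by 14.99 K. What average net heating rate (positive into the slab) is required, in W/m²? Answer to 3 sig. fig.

Areal heat capacity C = ρ c_p D = 3145 × 1783 × 3.893 = 2.18×10^7 J/(m^2 K).
Required heat per unit area: Q = C ΔT = 2.18×10^7 × 14.99 = 3.27×10^8 J/m².
Flux F = Q / Δt = 3.27×10^8 / 1.57×10^6 s = 208 W/m².

208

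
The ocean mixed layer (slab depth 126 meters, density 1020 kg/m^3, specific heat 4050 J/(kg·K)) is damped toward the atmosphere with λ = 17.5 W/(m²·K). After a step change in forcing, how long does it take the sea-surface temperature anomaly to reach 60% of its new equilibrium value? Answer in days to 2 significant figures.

320 days

Areal heat capacity C = ρ c_p D = 1020 × 4050 × 126 = 5.21×10^8 J/(m²·K).
τ = C / λ = 5.21×10^8 / 17.5 = 2.97×10^7 s.
Fraction reached: 1 − e^(−t/τ) = 0.60 ⇒ t = −τ ln(1 − 0.60) = τ × 0.916.
t = 2.73×10^7 s = 315 days.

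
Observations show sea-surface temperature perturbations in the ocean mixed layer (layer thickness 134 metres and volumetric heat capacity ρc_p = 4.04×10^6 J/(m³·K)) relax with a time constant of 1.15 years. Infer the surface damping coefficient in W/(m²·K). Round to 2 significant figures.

15

Areal heat capacity C = ρc_p × D = 4.04×10^6 × 134 = 5.41×10^8 J m⁻² K⁻¹.
τ = 1.15 years = 3.63×10^7 s.
λ = C / τ = 5.41×10^8 / 3.63×10^7 = 14.9 W/(m²·K).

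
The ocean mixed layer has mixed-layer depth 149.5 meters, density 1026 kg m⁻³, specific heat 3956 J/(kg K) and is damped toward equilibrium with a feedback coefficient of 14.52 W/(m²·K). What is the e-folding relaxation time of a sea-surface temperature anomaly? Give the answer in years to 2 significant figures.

Areal heat capacity C = ρ c_p D = 1026 × 3956 × 149.5 = 6.07×10^8 J/(m²·K).
Relaxation time τ = C / λ = 6.07×10^8 / 14.52 = 4.18×10^7 s.
In years: 4.18×10^7 s / (3.156×10^7 s/year) = 1.32 years.

1.3 years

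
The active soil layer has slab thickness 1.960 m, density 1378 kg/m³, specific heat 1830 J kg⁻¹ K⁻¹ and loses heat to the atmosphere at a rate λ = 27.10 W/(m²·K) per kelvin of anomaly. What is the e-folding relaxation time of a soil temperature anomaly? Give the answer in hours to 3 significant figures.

50.7 hours

Areal heat capacity C = ρ c_p D = 1378 × 1830 × 1.960 = 4.94×10^6 J/(m^2 K).
Relaxation time τ = C / λ = 4.94×10^6 / 27.10 = 1.82×10^5 s.
In hours: 1.82×10^5 s / (3600 s/hour) = 50.7 hours.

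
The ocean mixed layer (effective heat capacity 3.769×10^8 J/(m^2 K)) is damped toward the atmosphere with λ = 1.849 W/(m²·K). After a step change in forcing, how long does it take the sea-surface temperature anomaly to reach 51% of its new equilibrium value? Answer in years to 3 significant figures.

4.61 years

Areal heat capacity C = 3.769×10^8 J/(m^2 K) (given).
τ = C / λ = 3.77×10^8 / 1.849 = 2.04×10^8 s.
Fraction reached: 1 − e^(−t/τ) = 0.51 ⇒ t = −τ ln(1 − 0.51) = τ × 0.713.
t = 1.45×10^8 s = 4.61 years.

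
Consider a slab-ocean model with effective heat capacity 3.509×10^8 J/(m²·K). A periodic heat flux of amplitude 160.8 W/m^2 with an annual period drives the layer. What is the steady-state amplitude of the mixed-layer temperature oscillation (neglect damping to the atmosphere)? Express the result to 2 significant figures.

2.3 K

Areal heat capacity C = 3.509×10^8 J/(m²·K) (given).
Angular frequency ω = 2π / T = 2π / 3.15×10^7 s = 1.99×10^-7 s⁻¹.
Cω = 3.51×10^8 × 1.99×10^-7 = 69.9 W/(m²·K).
Amplitude A = F₀ / (Cω) = 160.8 / 69.9 = 2.30 K.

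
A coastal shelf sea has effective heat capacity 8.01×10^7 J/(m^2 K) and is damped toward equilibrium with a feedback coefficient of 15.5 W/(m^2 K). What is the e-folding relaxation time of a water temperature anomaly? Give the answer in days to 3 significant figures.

59.8 days

Areal heat capacity C = 8.01×10^7 J/(m^2 K) (given).
Relaxation time τ = C / λ = 8.01×10^7 / 15.5 = 5.17×10^6 s.
In days: 5.17×10^6 s / (86400 s/day) = 59.8 days.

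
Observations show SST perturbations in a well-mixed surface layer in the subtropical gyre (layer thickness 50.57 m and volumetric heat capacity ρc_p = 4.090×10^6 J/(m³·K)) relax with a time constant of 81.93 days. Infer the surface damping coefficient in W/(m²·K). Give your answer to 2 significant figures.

Areal heat capacity C = ρc_p × D = 4.090×10^6 × 50.57 = 2.07×10^8 J/(m²·K).
τ = 81.93 days = 7.08×10^6 s.
λ = C / τ = 2.07×10^8 / 7.08×10^6 = 29.2 W/(m²·K).

29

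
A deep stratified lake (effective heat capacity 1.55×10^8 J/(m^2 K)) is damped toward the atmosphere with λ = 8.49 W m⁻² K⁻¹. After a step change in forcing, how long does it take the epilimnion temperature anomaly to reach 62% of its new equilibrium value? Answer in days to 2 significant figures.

Areal heat capacity C = 1.55×10^8 J/(m^2 K) (given).
τ = C / λ = 1.55×10^8 / 8.49 = 1.83×10^7 s.
Fraction reached: 1 − e^(−t/τ) = 0.62 ⇒ t = −τ ln(1 − 0.62) = τ × 0.968.
t = 1.77×10^7 s = 204 days.

200 days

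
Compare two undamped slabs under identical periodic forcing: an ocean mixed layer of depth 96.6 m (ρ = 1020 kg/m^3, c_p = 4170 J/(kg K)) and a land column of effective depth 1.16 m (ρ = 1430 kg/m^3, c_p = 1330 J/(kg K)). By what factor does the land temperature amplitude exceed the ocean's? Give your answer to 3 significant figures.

C_ocean = 1020 × 4170 × 96.6 = 4.11×10^8 J/(m²·K).
C_land = 1430 × 1330 × 1.16 = 2.21×10^6 J/(m²·K).
Undamped amplitude ∝ 1/C, so A_land/A_ocean = C_ocean/C_land = 186.

186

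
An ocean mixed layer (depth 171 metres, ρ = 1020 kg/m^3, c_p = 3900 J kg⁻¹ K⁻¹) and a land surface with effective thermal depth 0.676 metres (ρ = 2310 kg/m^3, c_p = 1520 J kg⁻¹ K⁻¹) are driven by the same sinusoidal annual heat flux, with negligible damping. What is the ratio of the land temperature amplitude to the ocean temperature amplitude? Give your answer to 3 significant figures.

287

C_ocean = 1020 × 3900 × 171 = 6.80×10^8 J/(m²·K).
C_land = 2310 × 1520 × 0.676 = 2.37×10^6 J/(m²·K).
Undamped amplitude ∝ 1/C, so A_land/A_ocean = C_ocean/C_land = 287.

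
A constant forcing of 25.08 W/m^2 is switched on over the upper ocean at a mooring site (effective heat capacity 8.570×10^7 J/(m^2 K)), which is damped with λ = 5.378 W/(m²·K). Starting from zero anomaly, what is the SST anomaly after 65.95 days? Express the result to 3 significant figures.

Areal heat capacity C = 8.570×10^7 J/(m^2 K) (given).
τ = C / λ = 8.57×10^7 / 5.378 = 1.59×10^7 s.
Equilibrium anomaly ΔT_eq = F / λ = 25.08 / 5.378 = 4.66 K.
t = 65.95 days = 5.70×10^6 s, so t/τ = 0.358.
ΔT(t) = ΔT_eq (1 − e^(−t/τ)) = 4.66 × (1 − e^−0.358) = 1.40 K.

1.40 K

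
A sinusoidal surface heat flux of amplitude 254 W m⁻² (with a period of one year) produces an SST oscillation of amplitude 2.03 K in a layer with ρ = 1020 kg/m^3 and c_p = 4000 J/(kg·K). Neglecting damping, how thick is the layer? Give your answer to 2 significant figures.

150 m

ω = 2π / 3.15×10^7 s = 1.99×10^-7 s⁻¹.
Required C = F₀ / (A ω) = 254 / (2.03 × 1.99×10^-7) = 6.28×10^8 J/(m²·K).
D = C / (ρ c_p) = 6.28×10^8 / (1020 × 4000) = 154 m.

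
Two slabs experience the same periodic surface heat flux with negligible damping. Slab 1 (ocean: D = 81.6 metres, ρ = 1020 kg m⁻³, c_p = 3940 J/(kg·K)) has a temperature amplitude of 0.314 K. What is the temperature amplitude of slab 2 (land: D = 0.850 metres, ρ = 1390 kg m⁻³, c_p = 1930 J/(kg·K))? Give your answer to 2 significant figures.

45 K

C_ocean = 3.28×10^8 J/(m²·K); C_land = 2.28×10^6 J/(m²·K).
A ∝ 1/C ⇒ A_land = A_ocean × C_ocean/C_land = 0.314 × 144 = 45.2 K.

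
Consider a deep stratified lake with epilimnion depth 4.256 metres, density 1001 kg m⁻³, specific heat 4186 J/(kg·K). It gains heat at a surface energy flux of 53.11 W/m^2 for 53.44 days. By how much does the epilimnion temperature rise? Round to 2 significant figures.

14 K

Areal heat capacity C = ρ c_p D = 1001 × 4186 × 4.256 = 1.78×10^7 J/(m²·K).
Net heat input Q = F Δt = 53.11 × (53.44 days × 86400 s/day) = 2.45×10^8 J/m².
ΔT = Q / C = 2.45×10^8 / 1.78×10^7 = 13.8 K.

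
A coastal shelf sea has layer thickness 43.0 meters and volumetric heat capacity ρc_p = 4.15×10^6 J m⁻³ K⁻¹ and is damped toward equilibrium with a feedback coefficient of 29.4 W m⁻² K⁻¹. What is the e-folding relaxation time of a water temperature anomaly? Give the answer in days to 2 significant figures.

Areal heat capacity C = ρc_p × D = 4.15×10^6 × 43.0 = 1.78×10^8 J/(m²·K).
Relaxation time τ = C / λ = 1.78×10^8 / 29.4 = 6.07×10^6 s.
In days: 6.07×10^6 s / (86400 s/day) = 70.3 days.

70 days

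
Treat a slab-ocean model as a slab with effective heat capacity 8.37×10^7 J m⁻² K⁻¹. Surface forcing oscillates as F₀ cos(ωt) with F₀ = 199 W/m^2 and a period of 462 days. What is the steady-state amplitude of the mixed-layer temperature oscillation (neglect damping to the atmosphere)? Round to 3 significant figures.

15.1 K

Areal heat capacity C = 8.37×10^7 J m⁻² K⁻¹ (given).
Angular frequency ω = 2π / T = 2π / 3.99×10^7 s = 1.57×10^-7 s⁻¹.
Cω = 8.37×10^7 × 1.57×10^-7 = 13.2 W/(m²·K).
Amplitude A = F₀ / (Cω) = 199 / 13.2 = 15.1 K.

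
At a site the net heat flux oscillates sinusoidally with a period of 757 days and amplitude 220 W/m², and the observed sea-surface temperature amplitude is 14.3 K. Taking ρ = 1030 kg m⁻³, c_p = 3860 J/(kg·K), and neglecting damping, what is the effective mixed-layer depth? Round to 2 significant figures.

40 m

ω = 2π / 6.54×10^7 s = 9.61×10^-8 s⁻¹.
Required C = F₀ / (A ω) = 220 / (14.3 × 9.61×10^-8) = 1.60×10^8 J/(m²·K).
D = C / (ρ c_p) = 1.60×10^8 / (1030 × 3860) = 40.3 m.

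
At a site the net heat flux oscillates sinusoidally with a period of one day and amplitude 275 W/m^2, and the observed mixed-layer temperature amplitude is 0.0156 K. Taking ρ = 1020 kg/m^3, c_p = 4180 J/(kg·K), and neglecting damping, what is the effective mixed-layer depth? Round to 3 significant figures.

ω = 2π / 86400 s = 7.27×10^-5 s⁻¹.
Required C = F₀ / (A ω) = 275 / (0.0156 × 7.27×10^-5) = 2.42×10^8 J/(m²·K).
D = C / (ρ c_p) = 2.42×10^8 / (1020 × 4180) = 56.9 m.

56.9 m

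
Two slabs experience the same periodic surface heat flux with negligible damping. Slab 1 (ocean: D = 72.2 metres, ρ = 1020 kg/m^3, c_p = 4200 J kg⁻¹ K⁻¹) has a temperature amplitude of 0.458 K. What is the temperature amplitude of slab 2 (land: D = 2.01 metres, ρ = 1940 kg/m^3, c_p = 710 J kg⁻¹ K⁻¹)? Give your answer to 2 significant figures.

51 K

C_ocean = 3.09×10^8 J/(m²·K); C_land = 2.77×10^6 J/(m²·K).
A ∝ 1/C ⇒ A_land = A_ocean × C_ocean/C_land = 0.458 × 112 = 51.2 K.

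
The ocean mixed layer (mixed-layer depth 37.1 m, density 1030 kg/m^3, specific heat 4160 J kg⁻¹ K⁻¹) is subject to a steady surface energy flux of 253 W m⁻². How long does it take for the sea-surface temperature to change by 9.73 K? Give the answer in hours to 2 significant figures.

1700 hours

Areal heat capacity C = ρ c_p D = 1030 × 4160 × 37.1 = 1.59×10^8 J/(m²·K).
Time required: Δt = C ΔT / F = 1.59×10^8 × 9.73 / 253 = 6.11×10^6 s.
In hours: 6.11×10^6 s / (3600 s/hour) = 1700 hours.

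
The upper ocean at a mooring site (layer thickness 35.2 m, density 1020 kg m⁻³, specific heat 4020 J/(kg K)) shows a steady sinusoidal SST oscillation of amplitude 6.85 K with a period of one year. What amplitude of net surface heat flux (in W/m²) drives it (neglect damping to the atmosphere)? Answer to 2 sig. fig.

200

Areal heat capacity C = ρ c_p D = 1020 × 4020 × 35.2 = 1.44×10^8 J m⁻² K⁻¹.
ω = 2π / 3.15×10^7 s = 1.99×10^-7 s⁻¹.
Cω = 1.44×10^8 × 1.99×10^-7 = 28.8 W/(m²·K).
F₀ = A × Cω = 6.85 × 28.8 = 197 W/m².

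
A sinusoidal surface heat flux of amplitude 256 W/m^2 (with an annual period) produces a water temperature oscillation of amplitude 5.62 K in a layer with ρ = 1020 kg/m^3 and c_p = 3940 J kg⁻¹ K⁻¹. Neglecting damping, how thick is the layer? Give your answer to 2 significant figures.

57 m

ω = 2π / 3.15×10^7 s = 1.99×10^-7 s⁻¹.
Required C = F₀ / (A ω) = 256 / (5.62 × 1.99×10^-7) = 2.29×10^8 J/(m²·K).
D = C / (ρ c_p) = 2.29×10^8 / (1020 × 3940) = 56.9 m.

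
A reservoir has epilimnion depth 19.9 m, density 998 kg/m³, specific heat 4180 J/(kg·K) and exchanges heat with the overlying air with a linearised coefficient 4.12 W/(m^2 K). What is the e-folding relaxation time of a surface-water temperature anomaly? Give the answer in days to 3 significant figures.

Areal heat capacity C = ρ c_p D = 998 × 4180 × 19.9 = 8.30×10^7 J/(m²·K).
Relaxation time τ = C / λ = 8.30×10^7 / 4.12 = 2.01×10^7 s.
In days: 2.01×10^7 s / (86400 s/day) = 233 days.

233 days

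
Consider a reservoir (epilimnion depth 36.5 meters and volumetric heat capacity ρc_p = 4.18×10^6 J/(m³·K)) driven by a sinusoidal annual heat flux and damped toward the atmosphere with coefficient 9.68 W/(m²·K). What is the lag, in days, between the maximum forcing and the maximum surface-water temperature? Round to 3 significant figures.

Areal heat capacity C = ρc_p × D = 4.18×10^6 × 36.5 = 1.53×10^8 J/(m^2 K).
ω = 2π / 3.15×10^7 s = 1.99×10^-7 s⁻¹.
Phase lag φ = arctan(Cω/λ) = arctan(30.4/9.68) = 1.26 rad.
Time lag = φ / ω = 1.26 / 1.99×10^-7 = 6.34×10^6 s = 73.3 days.

73.3 days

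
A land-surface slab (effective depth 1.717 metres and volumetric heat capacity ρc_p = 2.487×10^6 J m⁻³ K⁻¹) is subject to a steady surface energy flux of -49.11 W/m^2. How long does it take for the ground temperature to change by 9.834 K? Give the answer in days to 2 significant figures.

Areal heat capacity C = ρc_p × D = 2.487×10^6 × 1.717 = 4.27×10^6 J m⁻² K⁻¹.
Time required: Δt = C ΔT / F = 4.27×10^6 × -9.834 / -49.11 = 8.55×10^5 s.
In days: 8.55×10^5 s / (86400 s/day) = 9.90 days.

9.9 days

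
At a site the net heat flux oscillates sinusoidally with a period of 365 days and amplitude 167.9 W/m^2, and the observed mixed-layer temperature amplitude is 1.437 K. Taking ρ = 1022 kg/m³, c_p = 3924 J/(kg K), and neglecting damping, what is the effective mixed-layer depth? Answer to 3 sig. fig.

ω = 2π / 3.15×10^7 s = 1.99×10^-7 s⁻¹.
Required C = F₀ / (A ω) = 167.9 / (1.437 × 1.99×10^-7) = 5.86×10^8 J/(m²·K).
D = C / (ρ c_p) = 5.86×10^8 / (1022 × 3924) = 146 m.

146 m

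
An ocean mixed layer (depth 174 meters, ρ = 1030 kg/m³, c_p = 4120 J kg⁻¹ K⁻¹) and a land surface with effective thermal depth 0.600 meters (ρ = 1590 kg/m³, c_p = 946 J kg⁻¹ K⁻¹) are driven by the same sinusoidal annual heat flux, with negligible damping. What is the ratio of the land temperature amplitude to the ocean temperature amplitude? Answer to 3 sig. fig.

C_ocean = 1030 × 4120 × 174 = 7.38×10^8 J/(m²·K).
C_land = 1590 × 946 × 0.600 = 9.02×10^5 J/(m²·K).
Undamped amplitude ∝ 1/C, so A_land/A_ocean = C_ocean/C_land = 818.

818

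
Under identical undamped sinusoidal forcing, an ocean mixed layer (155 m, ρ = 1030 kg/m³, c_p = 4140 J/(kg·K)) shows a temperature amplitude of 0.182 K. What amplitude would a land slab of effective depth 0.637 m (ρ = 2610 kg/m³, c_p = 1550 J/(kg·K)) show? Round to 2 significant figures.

47 K

C_ocean = 6.61×10^8 J/(m²·K); C_land = 2.58×10^6 J/(m²·K).
A ∝ 1/C ⇒ A_land = A_ocean × C_ocean/C_land = 0.182 × 256 = 46.7 K.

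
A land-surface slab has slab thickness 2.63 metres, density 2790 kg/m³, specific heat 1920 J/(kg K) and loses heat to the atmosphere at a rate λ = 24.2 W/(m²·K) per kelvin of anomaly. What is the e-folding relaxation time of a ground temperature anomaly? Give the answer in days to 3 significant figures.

Areal heat capacity C = ρ c_p D = 2790 × 1920 × 2.63 = 1.41×10^7 J m⁻² K⁻¹.
Relaxation time τ = C / λ = 1.41×10^7 / 24.2 = 5.82×10^5 s.
In days: 5.82×10^5 s / (86400 s/day) = 6.74 days.

6.74 days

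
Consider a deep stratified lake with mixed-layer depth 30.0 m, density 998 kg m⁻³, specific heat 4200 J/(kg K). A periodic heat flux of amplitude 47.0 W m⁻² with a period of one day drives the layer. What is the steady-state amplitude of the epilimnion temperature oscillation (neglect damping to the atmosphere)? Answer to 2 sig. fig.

0.0051 K

Areal heat capacity C = ρ c_p D = 998 × 4200 × 30.0 = 1.26×10^8 J/(m^2 K).
Angular frequency ω = 2π / T = 2π / 86400 s = 7.27×10^-5 s⁻¹.
Cω = 1.26×10^8 × 7.27×10^-5 = 9140 W/(m²·K).
Amplitude A = F₀ / (Cω) = 47.0 / 9140 = 0.00514 K.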